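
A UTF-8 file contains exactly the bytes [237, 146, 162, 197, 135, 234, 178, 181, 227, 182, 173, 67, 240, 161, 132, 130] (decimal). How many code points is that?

6

Byte at offset 0: 0xED = 11101101 → 3-byte char (#1). Advance 3.
Byte at offset 3: 0xC5 = 11000101 → 2-byte char (#2). Advance 2.
Byte at offset 5: 0xEA = 11101010 → 3-byte char (#3). Advance 3.
Byte at offset 8: 0xE3 = 11100011 → 3-byte char (#4). Advance 3.
Byte at offset 11: 0x43 = 01000011 → 1-byte char (#5). Advance 1.
Byte at offset 12: 0xF0 = 11110000 → 4-byte char (#6). Advance 4.
Reached end at offset 16 after 6 code points.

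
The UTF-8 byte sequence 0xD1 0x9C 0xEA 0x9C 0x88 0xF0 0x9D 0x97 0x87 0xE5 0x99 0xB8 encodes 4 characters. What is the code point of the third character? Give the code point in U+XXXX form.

U+1D5C7

Offset 0: leading byte 0xD1 = 11010001 → 2-byte char #1 = D1 9C.
Offset 2: leading byte 0xEA = 11101010 → 3-byte char #2 = EA 9C 88.
Offset 5: leading byte 0xF0 = 11110000 → 4-byte char #3 = F0 9D 97 87.
Leading byte 0xF0 = 11110000 matches 11110xxx → 4-byte sequence.
Byte 1: 0xF0 = 11110000, payload 000 (3 bits).
Byte 2: 0x9D = 10011101 (10xxxxxx ✓), payload 011101.
Byte 3: 0x97 = 10010111 (10xxxxxx ✓), payload 010111.
Byte 4: 0x87 = 10000111 (10xxxxxx ✓), payload 000111.
Concatenate: 000011101010111000111 = 0x1D5C7 (21 bits → U+1D5C7).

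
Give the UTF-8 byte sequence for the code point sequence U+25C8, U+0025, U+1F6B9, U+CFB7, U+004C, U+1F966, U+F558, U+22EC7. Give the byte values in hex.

U+25C8: 3-byte form → E2 97 88.
U+0025: 1-byte form → 25.
U+1F6B9: 4-byte form → F0 9F 9A B9.
U+CFB7: 3-byte form → EC BE B7.
U+004C: 1-byte form → 4C.
U+1F966: 4-byte form → F0 9F A5 A6.
U+F558: 3-byte form → EF 95 98.
U+22EC7: 4-byte form → F0 A2 BB 87.
Concatenated (23 bytes): E2 97 88 25 F0 9F 9A B9 EC BE B7 4C F0 9F A5 A6 EF 95 98 F0 A2 BB 87.

E2 97 88 25 F0 9F 9A B9 EC BE B7 4C F0 9F A5 A6 EF 95 98 F0 A2 BB 87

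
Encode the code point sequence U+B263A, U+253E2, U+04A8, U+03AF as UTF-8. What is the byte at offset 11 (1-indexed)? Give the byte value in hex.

0xCE

1-indexed offset 11 is 0-indexed offset 10.
U+B263A → 4-byte form F2 B2 98 BA at offsets 0–3.
U+253E2 → 4-byte form F0 A5 8F A2 at offsets 4–7.
U+04A8 → 2-byte form D2 A8 at offsets 8–9.
U+03AF → 2-byte form CE AF at offsets 10–11.
Offset 10 falls in char 4's range; it's byte 1 of CE AF = 0xCE.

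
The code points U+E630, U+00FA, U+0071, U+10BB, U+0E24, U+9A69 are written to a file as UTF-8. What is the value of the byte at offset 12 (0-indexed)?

U+E630 → 3-byte form EE 98 B0 at offsets 0–2.
U+00FA → 2-byte form C3 BA at offsets 3–4.
U+0071 → 1-byte form 71 at offsets 5–5.
U+10BB → 3-byte form E1 82 BB at offsets 6–8.
U+0E24 → 3-byte form E0 B8 A4 at offsets 9–11.
U+9A69 → 3-byte form E9 A9 A9 at offsets 12–14.
Offset 12 falls in char 6's range; it's byte 1 of E9 A9 A9 = 0xE9.

0xE9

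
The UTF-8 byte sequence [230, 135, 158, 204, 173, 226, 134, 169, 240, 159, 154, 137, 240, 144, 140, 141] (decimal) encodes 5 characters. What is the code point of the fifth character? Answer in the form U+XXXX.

U+1030D

Offset 0: leading byte 0xE6 = 11100110 → 3-byte char #1 = E6 87 9E.
Offset 3: leading byte 0xCC = 11001100 → 2-byte char #2 = CC AD.
Offset 5: leading byte 0xE2 = 11100010 → 3-byte char #3 = E2 86 A9.
Offset 8: leading byte 0xF0 = 11110000 → 4-byte char #4 = F0 9F 9A 89.
Offset 12: leading byte 0xF0 = 11110000 → 4-byte char #5 = F0 90 8C 8D.
Leading byte 0xF0 = 11110000 matches 11110xxx → 4-byte sequence.
Byte 1: 0xF0 = 11110000, payload 000 (3 bits).
Byte 2: 0x90 = 10010000 (10xxxxxx ✓), payload 010000.
Byte 3: 0x8C = 10001100 (10xxxxxx ✓), payload 001100.
Byte 4: 0x8D = 10001101 (10xxxxxx ✓), payload 001101.
Concatenate: 000010000001100001101 = 0x1030D (21 bits → U+1030D).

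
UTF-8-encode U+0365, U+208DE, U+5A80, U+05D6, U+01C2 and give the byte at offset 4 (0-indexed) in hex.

0xA3

U+0365 → 2-byte form CD A5 at offsets 0–1.
U+208DE → 4-byte form F0 A0 A3 9E at offsets 2–5.
Offset 4 falls in char 2's range; it's byte 3 of F0 A0 A3 9E = 0xA3.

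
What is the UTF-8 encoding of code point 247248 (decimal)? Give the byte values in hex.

U+3C5D0 = 0x3C5D0 = 247248 decimal. In range U+10000–U+10FFFF → 4-byte form: 11110xxx 10xxxxxx 10xxxxxx 10xxxxxx.
Binary (21 bits): 000111100010111010000.
Split 3+6+6+6: 000 | 111100 | 010111 | 010000.
Byte 1: 11110000 = 0xF0.
Byte 2: 10111100 = 0xBC.
Byte 3: 10010111 = 0x97.
Byte 4: 10010000 = 0x90.

F0 BC 97 90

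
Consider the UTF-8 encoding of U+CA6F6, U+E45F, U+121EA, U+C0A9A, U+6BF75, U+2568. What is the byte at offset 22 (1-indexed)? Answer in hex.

1-indexed offset 22 is 0-indexed offset 21.
U+CA6F6 → 4-byte form F3 8A 9B B6 at offsets 0–3.
U+E45F → 3-byte form EE 91 9F at offsets 4–6.
U+121EA → 4-byte form F0 92 87 AA at offsets 7–10.
U+C0A9A → 4-byte form F3 80 AA 9A at offsets 11–14.
U+6BF75 → 4-byte form F1 AB BD B5 at offsets 15–18.
U+2568 → 3-byte form E2 95 A8 at offsets 19–21.
Offset 21 falls in char 6's range; it's byte 3 of E2 95 A8 = 0xA8.

0xA8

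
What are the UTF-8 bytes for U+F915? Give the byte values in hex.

EF A4 95

U+F915 = 0xF915 = 63765 decimal. In range U+0800–U+FFFF → 3-byte form: 1110xxxx 10xxxxxx 10xxxxxx.
Binary (16 bits): 1111100100010101.
Split 4+6+6: 1111 | 100100 | 010101.
Byte 1: 11101111 = 0xEF.
Byte 2: 10100100 = 0xA4.
Byte 3: 10010101 = 0x95.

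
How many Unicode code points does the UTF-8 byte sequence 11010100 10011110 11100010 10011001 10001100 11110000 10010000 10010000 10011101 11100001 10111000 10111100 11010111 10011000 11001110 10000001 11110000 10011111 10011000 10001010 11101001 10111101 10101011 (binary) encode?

Byte at offset 0: 0xD4 = 11010100 → 2-byte char (#1). Advance 2.
Byte at offset 2: 0xE2 = 11100010 → 3-byte char (#2). Advance 3.
Byte at offset 5: 0xF0 = 11110000 → 4-byte char (#3). Advance 4.
Byte at offset 9: 0xE1 = 11100001 → 3-byte char (#4). Advance 3.
Byte at offset 12: 0xD7 = 11010111 → 2-byte char (#5). Advance 2.
Byte at offset 14: 0xCE = 11001110 → 2-byte char (#6). Advance 2.
Byte at offset 16: 0xF0 = 11110000 → 4-byte char (#7). Advance 4.
Byte at offset 20: 0xE9 = 11101001 → 3-byte char (#8). Advance 3.
Reached end at offset 23 after 8 code points.

8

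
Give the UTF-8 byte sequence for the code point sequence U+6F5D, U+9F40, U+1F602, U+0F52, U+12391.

U+6F5D: 3-byte form → E6 BD 9D.
U+9F40: 3-byte form → E9 BD 80.
U+1F602: 4-byte form → F0 9F 98 82.
U+0F52: 3-byte form → E0 BD 92.
U+12391: 4-byte form → F0 92 8E 91.
Concatenated (17 bytes): E6 BD 9D E9 BD 80 F0 9F 98 82 E0 BD 92 F0 92 8E 91.

E6 BD 9D E9 BD 80 F0 9F 98 82 E0 BD 92 F0 92 8E 91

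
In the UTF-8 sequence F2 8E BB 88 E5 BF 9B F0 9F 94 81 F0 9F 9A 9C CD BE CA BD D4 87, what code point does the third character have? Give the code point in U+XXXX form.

U+1F501

Offset 0: leading byte 0xF2 = 11110010 → 4-byte char #1 = F2 8E BB 88.
Offset 4: leading byte 0xE5 = 11100101 → 3-byte char #2 = E5 BF 9B.
Offset 7: leading byte 0xF0 = 11110000 → 4-byte char #3 = F0 9F 94 81.
Leading byte 0xF0 = 11110000 matches 11110xxx → 4-byte sequence.
Byte 1: 0xF0 = 11110000, payload 000 (3 bits).
Byte 2: 0x9F = 10011111 (10xxxxxx ✓), payload 011111.
Byte 3: 0x94 = 10010100 (10xxxxxx ✓), payload 010100.
Byte 4: 0x81 = 10000001 (10xxxxxx ✓), payload 000001.
Concatenate: 000011111010100000001 = 0x1F501 (21 bits → U+1F501).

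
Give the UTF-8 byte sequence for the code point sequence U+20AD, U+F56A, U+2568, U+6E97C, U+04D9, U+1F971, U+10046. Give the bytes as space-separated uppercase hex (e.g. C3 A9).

U+20AD: 3-byte form → E2 82 AD.
U+F56A: 3-byte form → EF 95 AA.
U+2568: 3-byte form → E2 95 A8.
U+6E97C: 4-byte form → F1 AE A5 BC.
U+04D9: 2-byte form → D3 99.
U+1F971: 4-byte form → F0 9F A5 B1.
U+10046: 4-byte form → F0 90 81 86.
Concatenated (23 bytes): E2 82 AD EF 95 AA E2 95 A8 F1 AE A5 BC D3 99 F0 9F A5 B1 F0 90 81 86.

E2 82 AD EF 95 AA E2 95 A8 F1 AE A5 BC D3 99 F0 9F A5 B1 F0 90 81 86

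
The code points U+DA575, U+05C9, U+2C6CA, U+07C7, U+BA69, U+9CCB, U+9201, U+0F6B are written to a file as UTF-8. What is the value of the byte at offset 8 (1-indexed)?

1-indexed offset 8 is 0-indexed offset 7.
U+DA575 → 4-byte form F3 9A 95 B5 at offsets 0–3.
U+05C9 → 2-byte form D7 89 at offsets 4–5.
U+2C6CA → 4-byte form F0 AC 9B 8A at offsets 6–9.
Offset 7 falls in char 3's range; it's byte 2 of F0 AC 9B 8A = 0xAC.

0xAC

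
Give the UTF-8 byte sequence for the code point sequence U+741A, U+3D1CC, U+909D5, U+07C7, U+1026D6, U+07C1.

U+741A: 3-byte form → E7 90 9A.
U+3D1CC: 4-byte form → F0 BD 87 8C.
U+909D5: 4-byte form → F2 90 A7 95.
U+07C7: 2-byte form → DF 87.
U+1026D6: 4-byte form → F4 82 9B 96.
U+07C1: 2-byte form → DF 81.
Concatenated (19 bytes): E7 90 9A F0 BD 87 8C F2 90 A7 95 DF 87 F4 82 9B 96 DF 81.

E7 90 9A F0 BD 87 8C F2 90 A7 95 DF 87 F4 82 9B 96 DF 81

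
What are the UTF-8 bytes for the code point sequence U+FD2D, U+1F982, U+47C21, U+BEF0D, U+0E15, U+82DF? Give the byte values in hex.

EF B4 AD F0 9F A6 82 F1 87 B0 A1 F2 BE BC 8D E0 B8 95 E8 8B 9F

U+FD2D: 3-byte form → EF B4 AD.
U+1F982: 4-byte form → F0 9F A6 82.
U+47C21: 4-byte form → F1 87 B0 A1.
U+BEF0D: 4-byte form → F2 BE BC 8D.
U+0E15: 3-byte form → E0 B8 95.
U+82DF: 3-byte form → E8 8B 9F.
Concatenated (21 bytes): EF B4 AD F0 9F A6 82 F1 87 B0 A1 F2 BE BC 8D E0 B8 95 E8 8B 9F.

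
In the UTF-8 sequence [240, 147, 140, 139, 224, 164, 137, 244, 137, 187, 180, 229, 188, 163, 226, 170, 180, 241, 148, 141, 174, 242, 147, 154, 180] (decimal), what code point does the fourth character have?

Offset 0: leading byte 0xF0 = 11110000 → 4-byte char #1 = F0 93 8C 8B.
Offset 4: leading byte 0xE0 = 11100000 → 3-byte char #2 = E0 A4 89.
Offset 7: leading byte 0xF4 = 11110100 → 4-byte char #3 = F4 89 BB B4.
Offset 11: leading byte 0xE5 = 11100101 → 3-byte char #4 = E5 BC A3.
Leading byte 0xE5 = 11100101 matches 1110xxxx → 3-byte sequence.
Byte 1: 0xE5 = 11100101, payload 0101 (4 bits).
Byte 2: 0xBC = 10111100 (10xxxxxx ✓), payload 111100.
Byte 3: 0xA3 = 10100011 (10xxxxxx ✓), payload 100011.
Concatenate: 0101111100100011 = 0x5F23 (16 bits → U+5F23).

U+5F23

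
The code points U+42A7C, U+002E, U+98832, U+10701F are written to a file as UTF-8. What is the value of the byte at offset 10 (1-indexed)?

0xF4

1-indexed offset 10 is 0-indexed offset 9.
U+42A7C → 4-byte form F1 82 A9 BC at offsets 0–3.
U+002E → 1-byte form 2E at offsets 4–4.
U+98832 → 4-byte form F2 98 A0 B2 at offsets 5–8.
U+10701F → 4-byte form F4 87 80 9F at offsets 9–12.
Offset 9 falls in char 4's range; it's byte 1 of F4 87 80 9F = 0xF4.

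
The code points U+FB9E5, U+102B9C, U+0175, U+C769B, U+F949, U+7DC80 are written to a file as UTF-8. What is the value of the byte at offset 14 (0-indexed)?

0xEF

U+FB9E5 → 4-byte form F3 BB A7 A5 at offsets 0–3.
U+102B9C → 4-byte form F4 82 AE 9C at offsets 4–7.
U+0175 → 2-byte form C5 B5 at offsets 8–9.
U+C769B → 4-byte form F3 87 9A 9B at offsets 10–13.
U+F949 → 3-byte form EF A5 89 at offsets 14–16.
Offset 14 falls in char 5's range; it's byte 1 of EF A5 89 = 0xEF.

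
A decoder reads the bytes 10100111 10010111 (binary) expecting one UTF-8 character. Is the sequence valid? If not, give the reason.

Byte 0xA7 = 10100111 has the form 10xxxxxx — a continuation byte — but there is no preceding leading byte.

invalid (continuation byte with no leading byte)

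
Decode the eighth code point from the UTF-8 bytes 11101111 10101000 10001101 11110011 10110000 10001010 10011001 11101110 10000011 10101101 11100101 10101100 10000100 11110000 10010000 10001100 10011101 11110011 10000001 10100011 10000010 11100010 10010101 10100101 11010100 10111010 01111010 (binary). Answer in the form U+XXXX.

U+053A

Offset 0: leading byte 0xEF = 11101111 → 3-byte char #1 = EF A8 8D.
Offset 3: leading byte 0xF3 = 11110011 → 4-byte char #2 = F3 B0 8A 99.
Offset 7: leading byte 0xEE = 11101110 → 3-byte char #3 = EE 83 AD.
Offset 10: leading byte 0xE5 = 11100101 → 3-byte char #4 = E5 AC 84.
Offset 13: leading byte 0xF0 = 11110000 → 4-byte char #5 = F0 90 8C 9D.
Offset 17: leading byte 0xF3 = 11110011 → 4-byte char #6 = F3 81 A3 82.
Offset 21: leading byte 0xE2 = 11100010 → 3-byte char #7 = E2 95 A5.
Offset 24: leading byte 0xD4 = 11010100 → 2-byte char #8 = D4 BA.
Leading byte 0xD4 = 11010100 matches 110xxxxx → 2-byte sequence.
Byte 1: 0xD4 = 11010100, payload 10100 (5 bits).
Byte 2: 0xBA = 10111010 (10xxxxxx ✓), payload 111010.
Concatenate: 10100111010 = 0x53A (11 bits → U+053A).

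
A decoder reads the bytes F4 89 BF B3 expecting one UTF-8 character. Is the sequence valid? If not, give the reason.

Leading byte 0xF4 = 11110100 → 4-byte form.
Continuation bytes 0x89=10001001, 0xBF=10111111, 0xB3=10110011 all match 10xxxxxx.
Decoded value 0x109FF3 is ≥ 0x10000 (shortest form) and not a surrogate.

valid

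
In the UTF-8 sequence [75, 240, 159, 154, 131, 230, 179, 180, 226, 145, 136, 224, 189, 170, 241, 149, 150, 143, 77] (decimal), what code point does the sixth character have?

Offset 0: leading byte 0x4B = 01001011 → 1-byte char #1 = 4B.
Offset 1: leading byte 0xF0 = 11110000 → 4-byte char #2 = F0 9F 9A 83.
Offset 5: leading byte 0xE6 = 11100110 → 3-byte char #3 = E6 B3 B4.
Offset 8: leading byte 0xE2 = 11100010 → 3-byte char #4 = E2 91 88.
Offset 11: leading byte 0xE0 = 11100000 → 3-byte char #5 = E0 BD AA.
Offset 14: leading byte 0xF1 = 11110001 → 4-byte char #6 = F1 95 96 8F.
Leading byte 0xF1 = 11110001 matches 11110xxx → 4-byte sequence.
Byte 1: 0xF1 = 11110001, payload 001 (3 bits).
Byte 2: 0x95 = 10010101 (10xxxxxx ✓), payload 010101.
Byte 3: 0x96 = 10010110 (10xxxxxx ✓), payload 010110.
Byte 4: 0x8F = 10001111 (10xxxxxx ✓), payload 001111.
Concatenate: 001010101010110001111 = 0x5558F (21 bits → U+5558F).

U+5558F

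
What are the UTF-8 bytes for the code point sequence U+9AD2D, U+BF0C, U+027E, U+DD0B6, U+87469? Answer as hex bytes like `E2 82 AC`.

U+9AD2D: 4-byte form → F2 9A B4 AD.
U+BF0C: 3-byte form → EB BC 8C.
U+027E: 2-byte form → C9 BE.
U+DD0B6: 4-byte form → F3 9D 82 B6.
U+87469: 4-byte form → F2 87 91 A9.
Concatenated (17 bytes): F2 9A B4 AD EB BC 8C C9 BE F3 9D 82 B6 F2 87 91 A9.

F2 9A B4 AD EB BC 8C C9 BE F3 9D 82 B6 F2 87 91 A9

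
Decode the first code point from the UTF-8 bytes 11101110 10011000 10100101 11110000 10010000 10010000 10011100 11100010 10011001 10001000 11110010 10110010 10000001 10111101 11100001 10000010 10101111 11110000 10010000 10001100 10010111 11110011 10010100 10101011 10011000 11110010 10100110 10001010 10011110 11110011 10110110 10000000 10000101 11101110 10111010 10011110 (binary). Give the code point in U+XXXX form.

U+E625

Offset 0: leading byte 0xEE = 11101110 → 3-byte char #1 = EE 98 A5.
Leading byte 0xEE = 11101110 matches 1110xxxx → 3-byte sequence.
Byte 1: 0xEE = 11101110, payload 1110 (4 bits).
Byte 2: 0x98 = 10011000 (10xxxxxx ✓), payload 011000.
Byte 3: 0xA5 = 10100101 (10xxxxxx ✓), payload 100101.
Concatenate: 1110011000100101 = 0xE625 (16 bits → U+E625).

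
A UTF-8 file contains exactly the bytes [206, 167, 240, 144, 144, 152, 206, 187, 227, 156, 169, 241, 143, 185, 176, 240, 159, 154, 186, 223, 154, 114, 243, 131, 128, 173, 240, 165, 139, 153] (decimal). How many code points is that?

10

Byte at offset 0: 0xCE = 11001110 → 2-byte char (#1). Advance 2.
Byte at offset 2: 0xF0 = 11110000 → 4-byte char (#2). Advance 4.
Byte at offset 6: 0xCE = 11001110 → 2-byte char (#3). Advance 2.
Byte at offset 8: 0xE3 = 11100011 → 3-byte char (#4). Advance 3.
Byte at offset 11: 0xF1 = 11110001 → 4-byte char (#5). Advance 4.
Byte at offset 15: 0xF0 = 11110000 → 4-byte char (#6). Advance 4.
Byte at offset 19: 0xDF = 11011111 → 2-byte char (#7). Advance 2.
Byte at offset 21: 0x72 = 01110010 → 1-byte char (#8). Advance 1.
Byte at offset 22: 0xF3 = 11110011 → 4-byte char (#9). Advance 4.
Byte at offset 26: 0xF0 = 11110000 → 4-byte char (#10). Advance 4.
Reached end at offset 30 after 10 code points.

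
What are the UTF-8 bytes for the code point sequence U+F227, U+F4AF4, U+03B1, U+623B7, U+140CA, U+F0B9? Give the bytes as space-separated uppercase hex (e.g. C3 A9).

U+F227: 3-byte form → EF 88 A7.
U+F4AF4: 4-byte form → F3 B4 AB B4.
U+03B1: 2-byte form → CE B1.
U+623B7: 4-byte form → F1 A2 8E B7.
U+140CA: 4-byte form → F0 94 83 8A.
U+F0B9: 3-byte form → EF 82 B9.
Concatenated (20 bytes): EF 88 A7 F3 B4 AB B4 CE B1 F1 A2 8E B7 F0 94 83 8A EF 82 B9.

EF 88 A7 F3 B4 AB B4 CE B1 F1 A2 8E B7 F0 94 83 8A EF 82 B9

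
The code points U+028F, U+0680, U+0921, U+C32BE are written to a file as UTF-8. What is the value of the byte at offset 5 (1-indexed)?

0xE0

1-indexed offset 5 is 0-indexed offset 4.
U+028F → 2-byte form CA 8F at offsets 0–1.
U+0680 → 2-byte form DA 80 at offsets 2–3.
U+0921 → 3-byte form E0 A4 A1 at offsets 4–6.
Offset 4 falls in char 3's range; it's byte 1 of E0 A4 A1 = 0xE0.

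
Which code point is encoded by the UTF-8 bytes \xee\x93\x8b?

Leading byte 0xEE = 11101110 matches 1110xxxx → 3-byte sequence.
Byte 1: 0xEE = 11101110, payload 1110 (4 bits).
Byte 2: 0x93 = 10010011 (10xxxxxx ✓), payload 010011.
Byte 3: 0x8B = 10001011 (10xxxxxx ✓), payload 001011.
Concatenate: 1110010011001011 = 0xE4CB (16 bits → U+E4CB).

U+E4CB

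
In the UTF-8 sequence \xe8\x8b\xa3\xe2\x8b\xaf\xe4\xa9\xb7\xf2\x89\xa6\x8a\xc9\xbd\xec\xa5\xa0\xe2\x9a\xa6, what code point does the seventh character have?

Offset 0: leading byte 0xE8 = 11101000 → 3-byte char #1 = E8 8B A3.
Offset 3: leading byte 0xE2 = 11100010 → 3-byte char #2 = E2 8B AF.
Offset 6: leading byte 0xE4 = 11100100 → 3-byte char #3 = E4 A9 B7.
Offset 9: leading byte 0xF2 = 11110010 → 4-byte char #4 = F2 89 A6 8A.
Offset 13: leading byte 0xC9 = 11001001 → 2-byte char #5 = C9 BD.
Offset 15: leading byte 0xEC = 11101100 → 3-byte char #6 = EC A5 A0.
Offset 18: leading byte 0xE2 = 11100010 → 3-byte char #7 = E2 9A A6.
Leading byte 0xE2 = 11100010 matches 1110xxxx → 3-byte sequence.
Byte 1: 0xE2 = 11100010, payload 0010 (4 bits).
Byte 2: 0x9A = 10011010 (10xxxxxx ✓), payload 011010.
Byte 3: 0xA6 = 10100110 (10xxxxxx ✓), payload 100110.
Concatenate: 0010011010100110 = 0x26A6 (16 bits → U+26A6).

U+26A6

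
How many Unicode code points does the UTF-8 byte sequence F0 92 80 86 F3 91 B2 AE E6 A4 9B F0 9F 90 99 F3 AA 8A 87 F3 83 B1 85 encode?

Byte at offset 0: 0xF0 = 11110000 → 4-byte char (#1). Advance 4.
Byte at offset 4: 0xF3 = 11110011 → 4-byte char (#2). Advance 4.
Byte at offset 8: 0xE6 = 11100110 → 3-byte char (#3). Advance 3.
Byte at offset 11: 0xF0 = 11110000 → 4-byte char (#4). Advance 4.
Byte at offset 15: 0xF3 = 11110011 → 4-byte char (#5). Advance 4.
Byte at offset 19: 0xF3 = 11110011 → 4-byte char (#6). Advance 4.
Reached end at offset 23 after 6 code points.

6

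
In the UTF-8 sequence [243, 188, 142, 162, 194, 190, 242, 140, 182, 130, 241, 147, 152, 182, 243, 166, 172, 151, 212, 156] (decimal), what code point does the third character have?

Offset 0: leading byte 0xF3 = 11110011 → 4-byte char #1 = F3 BC 8E A2.
Offset 4: leading byte 0xC2 = 11000010 → 2-byte char #2 = C2 BE.
Offset 6: leading byte 0xF2 = 11110010 → 4-byte char #3 = F2 8C B6 82.
Leading byte 0xF2 = 11110010 matches 11110xxx → 4-byte sequence.
Byte 1: 0xF2 = 11110010, payload 010 (3 bits).
Byte 2: 0x8C = 10001100 (10xxxxxx ✓), payload 001100.
Byte 3: 0xB6 = 10110110 (10xxxxxx ✓), payload 110110.
Byte 4: 0x82 = 10000010 (10xxxxxx ✓), payload 000010.
Concatenate: 010001100110110000010 = 0x8CD82 (21 bits → U+8CD82).

U+8CD82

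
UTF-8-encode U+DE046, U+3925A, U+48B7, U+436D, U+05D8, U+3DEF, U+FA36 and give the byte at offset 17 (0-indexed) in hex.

U+DE046 → 4-byte form F3 9E 81 86 at offsets 0–3.
U+3925A → 4-byte form F0 B9 89 9A at offsets 4–7.
U+48B7 → 3-byte form E4 A2 B7 at offsets 8–10.
U+436D → 3-byte form E4 8D AD at offsets 11–13.
U+05D8 → 2-byte form D7 98 at offsets 14–15.
U+3DEF → 3-byte form E3 B7 AF at offsets 16–18.
Offset 17 falls in char 6's range; it's byte 2 of E3 B7 AF = 0xB7.

0xB7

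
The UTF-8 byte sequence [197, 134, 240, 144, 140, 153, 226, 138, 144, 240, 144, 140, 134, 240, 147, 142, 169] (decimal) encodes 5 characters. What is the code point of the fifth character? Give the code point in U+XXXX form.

U+133A9

Offset 0: leading byte 0xC5 = 11000101 → 2-byte char #1 = C5 86.
Offset 2: leading byte 0xF0 = 11110000 → 4-byte char #2 = F0 90 8C 99.
Offset 6: leading byte 0xE2 = 11100010 → 3-byte char #3 = E2 8A 90.
Offset 9: leading byte 0xF0 = 11110000 → 4-byte char #4 = F0 90 8C 86.
Offset 13: leading byte 0xF0 = 11110000 → 4-byte char #5 = F0 93 8E A9.
Leading byte 0xF0 = 11110000 matches 11110xxx → 4-byte sequence.
Byte 1: 0xF0 = 11110000, payload 000 (3 bits).
Byte 2: 0x93 = 10010011 (10xxxxxx ✓), payload 010011.
Byte 3: 0x8E = 10001110 (10xxxxxx ✓), payload 001110.
Byte 4: 0xA9 = 10101001 (10xxxxxx ✓), payload 101001.
Concatenate: 000010011001110101001 = 0x133A9 (21 bits → U+133A9).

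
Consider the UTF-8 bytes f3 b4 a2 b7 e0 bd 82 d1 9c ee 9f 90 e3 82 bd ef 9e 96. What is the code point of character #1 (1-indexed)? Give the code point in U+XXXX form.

Offset 0: leading byte 0xF3 = 11110011 → 4-byte char #1 = F3 B4 A2 B7.
Leading byte 0xF3 = 11110011 matches 11110xxx → 4-byte sequence.
Byte 1: 0xF3 = 11110011, payload 011 (3 bits).
Byte 2: 0xB4 = 10110100 (10xxxxxx ✓), payload 110100.
Byte 3: 0xA2 = 10100010 (10xxxxxx ✓), payload 100010.
Byte 4: 0xB7 = 10110111 (10xxxxxx ✓), payload 110111.
Concatenate: 011110100100010110111 = 0xF48B7 (21 bits → U+F48B7).

U+F48B7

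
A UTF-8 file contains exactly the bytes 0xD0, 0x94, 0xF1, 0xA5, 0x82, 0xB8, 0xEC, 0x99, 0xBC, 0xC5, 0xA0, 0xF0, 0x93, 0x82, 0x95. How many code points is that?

5

Byte at offset 0: 0xD0 = 11010000 → 2-byte char (#1). Advance 2.
Byte at offset 2: 0xF1 = 11110001 → 4-byte char (#2). Advance 4.
Byte at offset 6: 0xEC = 11101100 → 3-byte char (#3). Advance 3.
Byte at offset 9: 0xC5 = 11000101 → 2-byte char (#4). Advance 2.
Byte at offset 11: 0xF0 = 11110000 → 4-byte char (#5). Advance 4.
Reached end at offset 15 after 5 code points.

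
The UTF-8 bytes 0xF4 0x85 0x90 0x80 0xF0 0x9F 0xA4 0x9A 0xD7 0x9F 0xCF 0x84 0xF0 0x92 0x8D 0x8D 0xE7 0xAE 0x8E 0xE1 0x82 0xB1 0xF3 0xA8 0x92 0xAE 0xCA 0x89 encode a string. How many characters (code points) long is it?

Byte at offset 0: 0xF4 = 11110100 → 4-byte char (#1). Advance 4.
Byte at offset 4: 0xF0 = 11110000 → 4-byte char (#2). Advance 4.
Byte at offset 8: 0xD7 = 11010111 → 2-byte char (#3). Advance 2.
Byte at offset 10: 0xCF = 11001111 → 2-byte char (#4). Advance 2.
Byte at offset 12: 0xF0 = 11110000 → 4-byte char (#5). Advance 4.
Byte at offset 16: 0xE7 = 11100111 → 3-byte char (#6). Advance 3.
Byte at offset 19: 0xE1 = 11100001 → 3-byte char (#7). Advance 3.
Byte at offset 22: 0xF3 = 11110011 → 4-byte char (#8). Advance 4.
Byte at offset 26: 0xCA = 11001010 → 2-byte char (#9). Advance 2.
Reached end at offset 28 after 9 code points.

9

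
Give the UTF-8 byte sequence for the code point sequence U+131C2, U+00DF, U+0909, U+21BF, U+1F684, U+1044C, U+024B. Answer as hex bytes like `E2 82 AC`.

F0 93 87 82 C3 9F E0 A4 89 E2 86 BF F0 9F 9A 84 F0 90 91 8C C9 8B

U+131C2: 4-byte form → F0 93 87 82.
U+00DF: 2-byte form → C3 9F.
U+0909: 3-byte form → E0 A4 89.
U+21BF: 3-byte form → E2 86 BF.
U+1F684: 4-byte form → F0 9F 9A 84.
U+1044C: 4-byte form → F0 90 91 8C.
U+024B: 2-byte form → C9 8B.
Concatenated (22 bytes): F0 93 87 82 C3 9F E0 A4 89 E2 86 BF F0 9F 9A 84 F0 90 91 8C C9 8B.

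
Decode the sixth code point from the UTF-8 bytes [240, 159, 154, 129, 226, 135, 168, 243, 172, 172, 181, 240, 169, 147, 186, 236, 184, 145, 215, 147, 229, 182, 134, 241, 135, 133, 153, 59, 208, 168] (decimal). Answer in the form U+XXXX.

Offset 0: leading byte 0xF0 = 11110000 → 4-byte char #1 = F0 9F 9A 81.
Offset 4: leading byte 0xE2 = 11100010 → 3-byte char #2 = E2 87 A8.
Offset 7: leading byte 0xF3 = 11110011 → 4-byte char #3 = F3 AC AC B5.
Offset 11: leading byte 0xF0 = 11110000 → 4-byte char #4 = F0 A9 93 BA.
Offset 15: leading byte 0xEC = 11101100 → 3-byte char #5 = EC B8 91.
Offset 18: leading byte 0xD7 = 11010111 → 2-byte char #6 = D7 93.
Leading byte 0xD7 = 11010111 matches 110xxxxx → 2-byte sequence.
Byte 1: 0xD7 = 11010111, payload 10111 (5 bits).
Byte 2: 0x93 = 10010011 (10xxxxxx ✓), payload 010011.
Concatenate: 10111010011 = 0x5D3 (11 bits → U+05D3).

U+05D3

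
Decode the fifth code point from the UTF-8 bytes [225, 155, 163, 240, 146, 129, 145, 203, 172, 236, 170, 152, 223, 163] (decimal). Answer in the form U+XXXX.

U+07E3

Offset 0: leading byte 0xE1 = 11100001 → 3-byte char #1 = E1 9B A3.
Offset 3: leading byte 0xF0 = 11110000 → 4-byte char #2 = F0 92 81 91.
Offset 7: leading byte 0xCB = 11001011 → 2-byte char #3 = CB AC.
Offset 9: leading byte 0xEC = 11101100 → 3-byte char #4 = EC AA 98.
Offset 12: leading byte 0xDF = 11011111 → 2-byte char #5 = DF A3.
Leading byte 0xDF = 11011111 matches 110xxxxx → 2-byte sequence.
Byte 1: 0xDF = 11011111, payload 11111 (5 bits).
Byte 2: 0xA3 = 10100011 (10xxxxxx ✓), payload 100011.
Concatenate: 11111100011 = 0x7E3 (11 bits → U+07E3).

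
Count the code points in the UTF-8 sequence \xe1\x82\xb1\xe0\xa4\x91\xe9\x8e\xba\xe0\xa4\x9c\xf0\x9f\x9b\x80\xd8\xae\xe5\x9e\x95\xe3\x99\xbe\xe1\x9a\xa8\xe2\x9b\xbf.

Byte at offset 0: 0xE1 = 11100001 → 3-byte char (#1). Advance 3.
Byte at offset 3: 0xE0 = 11100000 → 3-byte char (#2). Advance 3.
Byte at offset 6: 0xE9 = 11101001 → 3-byte char (#3). Advance 3.
Byte at offset 9: 0xE0 = 11100000 → 3-byte char (#4). Advance 3.
Byte at offset 12: 0xF0 = 11110000 → 4-byte char (#5). Advance 4.
Byte at offset 16: 0xD8 = 11011000 → 2-byte char (#6). Advance 2.
Byte at offset 18: 0xE5 = 11100101 → 3-byte char (#7). Advance 3.
Byte at offset 21: 0xE3 = 11100011 → 3-byte char (#8). Advance 3.
Byte at offset 24: 0xE1 = 11100001 → 3-byte char (#9). Advance 3.
Byte at offset 27: 0xE2 = 11100010 → 3-byte char (#10). Advance 3.
Reached end at offset 30 after 10 code points.

10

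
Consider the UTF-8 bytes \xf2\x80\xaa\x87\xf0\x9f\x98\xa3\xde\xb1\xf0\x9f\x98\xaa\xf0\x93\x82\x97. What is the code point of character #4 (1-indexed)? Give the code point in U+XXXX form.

U+1F62A

Offset 0: leading byte 0xF2 = 11110010 → 4-byte char #1 = F2 80 AA 87.
Offset 4: leading byte 0xF0 = 11110000 → 4-byte char #2 = F0 9F 98 A3.
Offset 8: leading byte 0xDE = 11011110 → 2-byte char #3 = DE B1.
Offset 10: leading byte 0xF0 = 11110000 → 4-byte char #4 = F0 9F 98 AA.
Leading byte 0xF0 = 11110000 matches 11110xxx → 4-byte sequence.
Byte 1: 0xF0 = 11110000, payload 000 (3 bits).
Byte 2: 0x9F = 10011111 (10xxxxxx ✓), payload 011111.
Byte 3: 0x98 = 10011000 (10xxxxxx ✓), payload 011000.
Byte 4: 0xAA = 10101010 (10xxxxxx ✓), payload 101010.
Concatenate: 000011111011000101010 = 0x1F62A (21 bits → U+1F62A).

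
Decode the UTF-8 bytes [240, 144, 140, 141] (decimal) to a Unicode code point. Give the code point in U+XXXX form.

Leading byte 0xF0 = 11110000 matches 11110xxx → 4-byte sequence.
Byte 1: 0xF0 = 11110000, payload 000 (3 bits).
Byte 2: 0x90 = 10010000 (10xxxxxx ✓), payload 010000.
Byte 3: 0x8C = 10001100 (10xxxxxx ✓), payload 001100.
Byte 4: 0x8D = 10001101 (10xxxxxx ✓), payload 001101.
Concatenate: 000010000001100001101 = 0x1030D (21 bits → U+1030D).

U+1030D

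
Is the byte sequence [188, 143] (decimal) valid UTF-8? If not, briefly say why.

Byte 0xBC = 10111100 has the form 10xxxxxx — a continuation byte — but there is no preceding leading byte.

invalid (continuation byte with no leading byte)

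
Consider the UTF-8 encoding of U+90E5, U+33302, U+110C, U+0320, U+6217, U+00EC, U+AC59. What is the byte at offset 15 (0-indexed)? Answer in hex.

0xC3

U+90E5 → 3-byte form E9 83 A5 at offsets 0–2.
U+33302 → 4-byte form F0 B3 8C 82 at offsets 3–6.
U+110C → 3-byte form E1 84 8C at offsets 7–9.
U+0320 → 2-byte form CC A0 at offsets 10–11.
U+6217 → 3-byte form E6 88 97 at offsets 12–14.
U+00EC → 2-byte form C3 AC at offsets 15–16.
Offset 15 falls in char 6's range; it's byte 1 of C3 AC = 0xC3.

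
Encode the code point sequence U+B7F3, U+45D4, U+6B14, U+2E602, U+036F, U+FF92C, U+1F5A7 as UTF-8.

U+B7F3: 3-byte form → EB 9F B3.
U+45D4: 3-byte form → E4 97 94.
U+6B14: 3-byte form → E6 AC 94.
U+2E602: 4-byte form → F0 AE 98 82.
U+036F: 2-byte form → CD AF.
U+FF92C: 4-byte form → F3 BF A4 AC.
U+1F5A7: 4-byte form → F0 9F 96 A7.
Concatenated (23 bytes): EB 9F B3 E4 97 94 E6 AC 94 F0 AE 98 82 CD AF F3 BF A4 AC F0 9F 96 A7.

EB 9F B3 E4 97 94 E6 AC 94 F0 AE 98 82 CD AF F3 BF A4 AC F0 9F 96 A7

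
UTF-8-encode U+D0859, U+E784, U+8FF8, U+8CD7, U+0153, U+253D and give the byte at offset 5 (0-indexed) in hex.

0x9E

U+D0859 → 4-byte form F3 90 A1 99 at offsets 0–3.
U+E784 → 3-byte form EE 9E 84 at offsets 4–6.
Offset 5 falls in char 2's range; it's byte 2 of EE 9E 84 = 0x9E.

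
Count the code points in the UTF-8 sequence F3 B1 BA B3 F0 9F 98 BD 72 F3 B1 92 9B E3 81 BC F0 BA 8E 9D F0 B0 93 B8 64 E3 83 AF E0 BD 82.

10

Byte at offset 0: 0xF3 = 11110011 → 4-byte char (#1). Advance 4.
Byte at offset 4: 0xF0 = 11110000 → 4-byte char (#2). Advance 4.
Byte at offset 8: 0x72 = 01110010 → 1-byte char (#3). Advance 1.
Byte at offset 9: 0xF3 = 11110011 → 4-byte char (#4). Advance 4.
Byte at offset 13: 0xE3 = 11100011 → 3-byte char (#5). Advance 3.
Byte at offset 16: 0xF0 = 11110000 → 4-byte char (#6). Advance 4.
Byte at offset 20: 0xF0 = 11110000 → 4-byte char (#7). Advance 4.
Byte at offset 24: 0x64 = 01100100 → 1-byte char (#8). Advance 1.
Byte at offset 25: 0xE3 = 11100011 → 3-byte char (#9). Advance 3.
Byte at offset 28: 0xE0 = 11100000 → 3-byte char (#10). Advance 3.
Reached end at offset 31 after 10 code points.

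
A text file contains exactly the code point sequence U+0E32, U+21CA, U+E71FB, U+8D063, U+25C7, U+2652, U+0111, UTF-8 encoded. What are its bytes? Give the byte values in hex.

E0 B8 B2 E2 87 8A F3 A7 87 BB F2 8D 81 A3 E2 97 87 E2 99 92 C4 91

U+0E32: 3-byte form → E0 B8 B2.
U+21CA: 3-byte form → E2 87 8A.
U+E71FB: 4-byte form → F3 A7 87 BB.
U+8D063: 4-byte form → F2 8D 81 A3.
U+25C7: 3-byte form → E2 97 87.
U+2652: 3-byte form → E2 99 92.
U+0111: 2-byte form → C4 91.
Concatenated (22 bytes): E0 B8 B2 E2 87 8A F3 A7 87 BB F2 8D 81 A3 E2 97 87 E2 99 92 C4 91.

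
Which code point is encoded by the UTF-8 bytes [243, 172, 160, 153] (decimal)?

Leading byte 0xF3 = 11110011 matches 11110xxx → 4-byte sequence.
Byte 1: 0xF3 = 11110011, payload 011 (3 bits).
Byte 2: 0xAC = 10101100 (10xxxxxx ✓), payload 101100.
Byte 3: 0xA0 = 10100000 (10xxxxxx ✓), payload 100000.
Byte 4: 0x99 = 10011001 (10xxxxxx ✓), payload 011001.
Concatenate: 011101100100000011001 = 0xEC819 (21 bits → U+EC819).

U+EC819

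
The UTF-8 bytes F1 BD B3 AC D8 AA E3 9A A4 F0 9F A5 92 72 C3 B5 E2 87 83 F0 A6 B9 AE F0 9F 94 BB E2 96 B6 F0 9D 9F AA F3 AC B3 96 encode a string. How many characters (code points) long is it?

Byte at offset 0: 0xF1 = 11110001 → 4-byte char (#1). Advance 4.
Byte at offset 4: 0xD8 = 11011000 → 2-byte char (#2). Advance 2.
Byte at offset 6: 0xE3 = 11100011 → 3-byte char (#3). Advance 3.
Byte at offset 9: 0xF0 = 11110000 → 4-byte char (#4). Advance 4.
Byte at offset 13: 0x72 = 01110010 → 1-byte char (#5). Advance 1.
Byte at offset 14: 0xC3 = 11000011 → 2-byte char (#6). Advance 2.
Byte at offset 16: 0xE2 = 11100010 → 3-byte char (#7). Advance 3.
Byte at offset 19: 0xF0 = 11110000 → 4-byte char (#8). Advance 4.
Byte at offset 23: 0xF0 = 11110000 → 4-byte char (#9). Advance 4.
Byte at offset 27: 0xE2 = 11100010 → 3-byte char (#10). Advance 3.
Byte at offset 30: 0xF0 = 11110000 → 4-byte char (#11). Advance 4.
Byte at offset 34: 0xF3 = 11110011 → 4-byte char (#12). Advance 4.
Reached end at offset 38 after 12 code points.

12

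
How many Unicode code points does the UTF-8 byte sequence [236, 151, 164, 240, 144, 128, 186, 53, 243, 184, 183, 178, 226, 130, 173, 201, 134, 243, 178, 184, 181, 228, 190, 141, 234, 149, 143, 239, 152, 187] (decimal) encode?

10

Byte at offset 0: 0xEC = 11101100 → 3-byte char (#1). Advance 3.
Byte at offset 3: 0xF0 = 11110000 → 4-byte char (#2). Advance 4.
Byte at offset 7: 0x35 = 00110101 → 1-byte char (#3). Advance 1.
Byte at offset 8: 0xF3 = 11110011 → 4-byte char (#4). Advance 4.
Byte at offset 12: 0xE2 = 11100010 → 3-byte char (#5). Advance 3.
Byte at offset 15: 0xC9 = 11001001 → 2-byte char (#6). Advance 2.
Byte at offset 17: 0xF3 = 11110011 → 4-byte char (#7). Advance 4.
Byte at offset 21: 0xE4 = 11100100 → 3-byte char (#8). Advance 3.
Byte at offset 24: 0xEA = 11101010 → 3-byte char (#9). Advance 3.
Byte at offset 27: 0xEF = 11101111 → 3-byte char (#10). Advance 3.
Reached end at offset 30 after 10 code points.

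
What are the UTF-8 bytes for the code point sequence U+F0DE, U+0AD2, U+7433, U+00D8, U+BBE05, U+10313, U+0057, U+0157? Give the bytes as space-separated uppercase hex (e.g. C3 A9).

EF 83 9E E0 AB 92 E7 90 B3 C3 98 F2 BB B8 85 F0 90 8C 93 57 C5 97

U+F0DE: 3-byte form → EF 83 9E.
U+0AD2: 3-byte form → E0 AB 92.
U+7433: 3-byte form → E7 90 B3.
U+00D8: 2-byte form → C3 98.
U+BBE05: 4-byte form → F2 BB B8 85.
U+10313: 4-byte form → F0 90 8C 93.
U+0057: 1-byte form → 57.
U+0157: 2-byte form → C5 97.
Concatenated (22 bytes): EF 83 9E E0 AB 92 E7 90 B3 C3 98 F2 BB B8 85 F0 90 8C 93 57 C5 97.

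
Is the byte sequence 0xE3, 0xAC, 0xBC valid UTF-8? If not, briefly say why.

valid

Leading byte 0xE3 = 11100011 → 3-byte form.
Continuation bytes 0xAC=10101100, 0xBC=10111100 all match 10xxxxxx.
Decoded value 0x3B3C is ≥ 0x800 (shortest form) and not a surrogate.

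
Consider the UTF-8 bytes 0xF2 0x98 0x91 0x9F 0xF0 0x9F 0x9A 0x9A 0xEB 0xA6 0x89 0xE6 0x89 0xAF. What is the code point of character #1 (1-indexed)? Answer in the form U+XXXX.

Offset 0: leading byte 0xF2 = 11110010 → 4-byte char #1 = F2 98 91 9F.
Leading byte 0xF2 = 11110010 matches 11110xxx → 4-byte sequence.
Byte 1: 0xF2 = 11110010, payload 010 (3 bits).
Byte 2: 0x98 = 10011000 (10xxxxxx ✓), payload 011000.
Byte 3: 0x91 = 10010001 (10xxxxxx ✓), payload 010001.
Byte 4: 0x9F = 10011111 (10xxxxxx ✓), payload 011111.
Concatenate: 010011000010001011111 = 0x9845F (21 bits → U+9845F).

U+9845F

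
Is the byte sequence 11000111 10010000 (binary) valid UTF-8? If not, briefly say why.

valid

Leading byte 0xC7 = 11000111 → 2-byte form.
Continuation bytes 0x90=10010000 all match 10xxxxxx.
Decoded value 0x1D0 is ≥ 0x80 (shortest form) and not a surrogate.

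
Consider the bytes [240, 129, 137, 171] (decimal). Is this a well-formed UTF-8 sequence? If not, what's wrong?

Leading byte 0xF0 = 11110000 → 4-byte form.
Continuation bytes all match 10xxxxxx. Payload decodes to 0x126B.
But 0x126B < 0x10000, the minimum for a 4-byte sequence — this is an overlong encoding.

invalid (overlong encoding)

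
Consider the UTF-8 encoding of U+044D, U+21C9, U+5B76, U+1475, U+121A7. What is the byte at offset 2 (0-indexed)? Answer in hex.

U+044D → 2-byte form D1 8D at offsets 0–1.
U+21C9 → 3-byte form E2 87 89 at offsets 2–4.
Offset 2 falls in char 2's range; it's byte 1 of E2 87 89 = 0xE2.

0xE2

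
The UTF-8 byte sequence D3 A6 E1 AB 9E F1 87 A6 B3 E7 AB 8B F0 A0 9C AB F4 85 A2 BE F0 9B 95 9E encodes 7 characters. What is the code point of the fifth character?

U+2072B

Offset 0: leading byte 0xD3 = 11010011 → 2-byte char #1 = D3 A6.
Offset 2: leading byte 0xE1 = 11100001 → 3-byte char #2 = E1 AB 9E.
Offset 5: leading byte 0xF1 = 11110001 → 4-byte char #3 = F1 87 A6 B3.
Offset 9: leading byte 0xE7 = 11100111 → 3-byte char #4 = E7 AB 8B.
Offset 12: leading byte 0xF0 = 11110000 → 4-byte char #5 = F0 A0 9C AB.
Leading byte 0xF0 = 11110000 matches 11110xxx → 4-byte sequence.
Byte 1: 0xF0 = 11110000, payload 000 (3 bits).
Byte 2: 0xA0 = 10100000 (10xxxxxx ✓), payload 100000.
Byte 3: 0x9C = 10011100 (10xxxxxx ✓), payload 011100.
Byte 4: 0xAB = 10101011 (10xxxxxx ✓), payload 101011.
Concatenate: 000100000011100101011 = 0x2072B (21 bits → U+2072B).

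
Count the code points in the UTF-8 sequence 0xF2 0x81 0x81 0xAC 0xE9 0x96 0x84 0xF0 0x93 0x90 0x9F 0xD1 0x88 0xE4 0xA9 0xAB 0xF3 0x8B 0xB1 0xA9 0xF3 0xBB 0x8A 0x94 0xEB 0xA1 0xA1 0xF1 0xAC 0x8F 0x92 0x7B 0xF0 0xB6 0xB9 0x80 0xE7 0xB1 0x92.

Byte at offset 0: 0xF2 = 11110010 → 4-byte char (#1). Advance 4.
Byte at offset 4: 0xE9 = 11101001 → 3-byte char (#2). Advance 3.
Byte at offset 7: 0xF0 = 11110000 → 4-byte char (#3). Advance 4.
Byte at offset 11: 0xD1 = 11010001 → 2-byte char (#4). Advance 2.
Byte at offset 13: 0xE4 = 11100100 → 3-byte char (#5). Advance 3.
Byte at offset 16: 0xF3 = 11110011 → 4-byte char (#6). Advance 4.
Byte at offset 20: 0xF3 = 11110011 → 4-byte char (#7). Advance 4.
Byte at offset 24: 0xEB = 11101011 → 3-byte char (#8). Advance 3.
Byte at offset 27: 0xF1 = 11110001 → 4-byte char (#9). Advance 4.
Byte at offset 31: 0x7B = 01111011 → 1-byte char (#10). Advance 1.
Byte at offset 32: 0xF0 = 11110000 → 4-byte char (#11). Advance 4.
Byte at offset 36: 0xE7 = 11100111 → 3-byte char (#12). Advance 3.
Reached end at offset 39 after 12 code points.

12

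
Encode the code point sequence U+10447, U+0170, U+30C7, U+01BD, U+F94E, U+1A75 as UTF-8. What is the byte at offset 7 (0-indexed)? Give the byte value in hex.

U+10447 → 4-byte form F0 90 91 87 at offsets 0–3.
U+0170 → 2-byte form C5 B0 at offsets 4–5.
U+30C7 → 3-byte form E3 83 87 at offsets 6–8.
Offset 7 falls in char 3's range; it's byte 2 of E3 83 87 = 0x83.

0x83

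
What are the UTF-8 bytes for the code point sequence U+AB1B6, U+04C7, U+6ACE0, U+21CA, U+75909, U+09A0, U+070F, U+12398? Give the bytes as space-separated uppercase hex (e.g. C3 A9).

F2 AB 86 B6 D3 87 F1 AA B3 A0 E2 87 8A F1 B5 A4 89 E0 A6 A0 DC 8F F0 92 8E 98

U+AB1B6: 4-byte form → F2 AB 86 B6.
U+04C7: 2-byte form → D3 87.
U+6ACE0: 4-byte form → F1 AA B3 A0.
U+21CA: 3-byte form → E2 87 8A.
U+75909: 4-byte form → F1 B5 A4 89.
U+09A0: 3-byte form → E0 A6 A0.
U+070F: 2-byte form → DC 8F.
U+12398: 4-byte form → F0 92 8E 98.
Concatenated (26 bytes): F2 AB 86 B6 D3 87 F1 AA B3 A0 E2 87 8A F1 B5 A4 89 E0 A6 A0 DC 8F F0 92 8E 98.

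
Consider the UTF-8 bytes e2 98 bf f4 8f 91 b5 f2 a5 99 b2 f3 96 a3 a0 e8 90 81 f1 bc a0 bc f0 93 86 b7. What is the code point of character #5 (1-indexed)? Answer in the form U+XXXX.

U+8401

Offset 0: leading byte 0xE2 = 11100010 → 3-byte char #1 = E2 98 BF.
Offset 3: leading byte 0xF4 = 11110100 → 4-byte char #2 = F4 8F 91 B5.
Offset 7: leading byte 0xF2 = 11110010 → 4-byte char #3 = F2 A5 99 B2.
Offset 11: leading byte 0xF3 = 11110011 → 4-byte char #4 = F3 96 A3 A0.
Offset 15: leading byte 0xE8 = 11101000 → 3-byte char #5 = E8 90 81.
Leading byte 0xE8 = 11101000 matches 1110xxxx → 3-byte sequence.
Byte 1: 0xE8 = 11101000, payload 1000 (4 bits).
Byte 2: 0x90 = 10010000 (10xxxxxx ✓), payload 010000.
Byte 3: 0x81 = 10000001 (10xxxxxx ✓), payload 000001.
Concatenate: 1000010000000001 = 0x8401 (16 bits → U+8401).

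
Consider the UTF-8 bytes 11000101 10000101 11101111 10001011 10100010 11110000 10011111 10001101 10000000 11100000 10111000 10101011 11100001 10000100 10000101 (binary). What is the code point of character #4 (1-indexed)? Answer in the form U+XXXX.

U+0E2B

Offset 0: leading byte 0xC5 = 11000101 → 2-byte char #1 = C5 85.
Offset 2: leading byte 0xEF = 11101111 → 3-byte char #2 = EF 8B A2.
Offset 5: leading byte 0xF0 = 11110000 → 4-byte char #3 = F0 9F 8D 80.
Offset 9: leading byte 0xE0 = 11100000 → 3-byte char #4 = E0 B8 AB.
Leading byte 0xE0 = 11100000 matches 1110xxxx → 3-byte sequence.
Byte 1: 0xE0 = 11100000, payload 0000 (4 bits).
Byte 2: 0xB8 = 10111000 (10xxxxxx ✓), payload 111000.
Byte 3: 0xAB = 10101011 (10xxxxxx ✓), payload 101011.
Concatenate: 0000111000101011 = 0xE2B (16 bits → U+0E2B).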